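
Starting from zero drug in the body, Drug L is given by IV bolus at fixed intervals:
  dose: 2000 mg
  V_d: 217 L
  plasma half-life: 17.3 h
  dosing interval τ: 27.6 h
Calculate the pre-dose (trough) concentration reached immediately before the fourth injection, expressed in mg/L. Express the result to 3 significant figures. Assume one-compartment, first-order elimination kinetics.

C₀ per dose = Dose / Vd = 2000 / 217 = 9.217 mg/L
k = ln2 / t½ = 0.693147 / 17.3 = 0.04007 h⁻¹
Fraction remaining after one interval: r = e^(−kτ) = e^(−0.04007 × 27.6) = 0.3309
Before dose 4, 3 doses have been given (aged 1τ, 2τ, 3τ).
C_trough = C₀ × (r + r² + … + r^3) = C₀ × r(1−r^3)/(1−r)
        = 9.217 × 0.3309 × (1 − 0.03623) / (1 − 0.3309) = 4.393 mg/L

4.39 mg/L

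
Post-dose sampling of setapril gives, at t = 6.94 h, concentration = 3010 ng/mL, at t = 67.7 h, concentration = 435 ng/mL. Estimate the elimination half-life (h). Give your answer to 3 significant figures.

k = ln(C₁/C₂) / (t₂ − t₁) = ln(3010/435) / (67.7 − 6.94)
  = 1.934 / 60.76 = 0.03183 h⁻¹
t½ = ln2 / k = 0.693147 / 0.03183 = 21.78 h

21.8 h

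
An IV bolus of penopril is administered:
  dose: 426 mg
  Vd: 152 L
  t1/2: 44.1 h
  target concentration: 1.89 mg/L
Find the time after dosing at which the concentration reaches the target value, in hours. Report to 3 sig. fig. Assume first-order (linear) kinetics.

C₀ = Dose / Vd = 426.0 / 152 = 2.803 mg/L
k = ln2 / t½ = 0.693147 / 44.1 = 0.01572 h⁻¹
t = ln(C₀ / C) / k = ln(2.803 / 1.89) / 0.01572
  = ln(1.483) / 0.01572 = 0.3941 / 0.01572 = 25.07 h

25.1 h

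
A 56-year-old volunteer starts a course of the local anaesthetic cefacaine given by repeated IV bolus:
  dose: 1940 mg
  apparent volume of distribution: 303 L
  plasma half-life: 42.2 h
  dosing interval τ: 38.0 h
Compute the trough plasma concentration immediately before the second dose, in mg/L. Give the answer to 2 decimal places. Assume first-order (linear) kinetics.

C₀ per dose = Dose / Vd = 1940 / 303 = 6.403 mg/L
k = ln2 / t½ = 0.693147 / 42.2 = 0.01643 h⁻¹
Fraction remaining after one interval: r = e^(−kτ) = e^(−0.01643 × 38.0) = 0.5356
Before dose 2, 1 dose has been given (aged 1τ).
C_trough = C₀ × r = 6.403 × 0.5356 = 3.429 mg/L

3.43 mg/L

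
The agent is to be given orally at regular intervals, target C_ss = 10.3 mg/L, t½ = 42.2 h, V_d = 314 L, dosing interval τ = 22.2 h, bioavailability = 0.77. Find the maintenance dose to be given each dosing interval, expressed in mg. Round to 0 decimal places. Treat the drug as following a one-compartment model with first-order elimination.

1532 mg

k = ln2 / t½ = 0.693147 / 42.2 = 0.01643 h⁻¹
CL = k × Vd = 0.01643 × 314 = 5.159 L/h
At steady state, F × (Dose/τ) = Css × CL.
Dose = Css × CL × τ / F = 10.3 × 5.159 × 22.2 / 0.77 = 1532 mg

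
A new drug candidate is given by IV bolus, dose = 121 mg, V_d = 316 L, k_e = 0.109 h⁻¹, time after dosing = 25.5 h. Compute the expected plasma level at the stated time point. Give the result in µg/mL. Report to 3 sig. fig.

0.0238 µg/mL

C₀ = Dose / Vd = 121.0 / 316 = 0.3829 mg/L
C = C₀ · e^(−k·t) = 0.3829 × e^(−0.1090 × 25.5)
  = 0.3829 × 0.06207 = 0.02377 mg/L
(0.02377 mg/L = 0.02377 µg/mL)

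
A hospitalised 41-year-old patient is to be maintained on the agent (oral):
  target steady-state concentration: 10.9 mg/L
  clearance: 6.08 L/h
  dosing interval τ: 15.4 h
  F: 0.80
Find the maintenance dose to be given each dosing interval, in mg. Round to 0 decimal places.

1276 mg

At steady state, F × (Dose/τ) = Css × CL.
Dose = Css × CL × τ / F = 10.9 × 6.080 × 15.4 / 0.80 = 1276 mg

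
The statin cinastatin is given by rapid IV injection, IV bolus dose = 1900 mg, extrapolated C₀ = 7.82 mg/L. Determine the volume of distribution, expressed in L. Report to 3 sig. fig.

Vd = Dose / C₀ = 1900 / 7.82 = 243.0 L

243 L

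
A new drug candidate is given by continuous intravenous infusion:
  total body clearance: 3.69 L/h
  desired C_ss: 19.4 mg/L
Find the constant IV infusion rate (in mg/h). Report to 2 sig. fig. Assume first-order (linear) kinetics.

At steady state, infusion rate R₀ = Css × CL = 19.4 × 3.690 = 71.59 mg/h

72 mg/h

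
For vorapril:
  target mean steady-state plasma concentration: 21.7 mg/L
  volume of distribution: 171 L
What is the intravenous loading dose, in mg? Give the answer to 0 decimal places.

LD = Css × Vd = 21.7 × 171 = 3711 mg

3711 mg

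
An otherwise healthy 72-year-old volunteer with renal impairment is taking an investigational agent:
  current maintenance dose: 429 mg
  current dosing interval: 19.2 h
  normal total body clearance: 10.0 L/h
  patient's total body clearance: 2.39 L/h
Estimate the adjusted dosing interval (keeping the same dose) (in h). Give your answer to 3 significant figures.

80.3 h

To keep the same average steady-state level, dosing rate must scale with clearance.
CL ratio = 2.39 / 10.0 = 0.2390
New interval (same dose) = 19.2 / 0.2390 = 80.33 h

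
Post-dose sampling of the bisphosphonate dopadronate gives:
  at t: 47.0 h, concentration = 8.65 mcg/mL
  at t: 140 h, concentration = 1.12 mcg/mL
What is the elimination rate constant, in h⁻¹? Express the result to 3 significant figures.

k = ln(C₁/C₂) / (t₂ − t₁) = ln(8.65/1.12) / (140 − 47.0)
  = 2.044 / 93.00 = 0.02198 h⁻¹

0.0220 h⁻¹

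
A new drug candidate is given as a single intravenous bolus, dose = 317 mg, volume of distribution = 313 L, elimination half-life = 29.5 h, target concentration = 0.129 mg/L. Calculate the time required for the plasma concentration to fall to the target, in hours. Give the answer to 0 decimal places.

88 h

C₀ = Dose / Vd = 317.0 / 313 = 1.013 mg/L
k = ln2 / t½ = 0.693147 / 29.5 = 0.02350 h⁻¹
t = ln(C₀ / C) / k = ln(1.013 / 0.129) / 0.02350
  = ln(7.853) / 0.02350 = 2.061 / 0.02350 = 87.70 h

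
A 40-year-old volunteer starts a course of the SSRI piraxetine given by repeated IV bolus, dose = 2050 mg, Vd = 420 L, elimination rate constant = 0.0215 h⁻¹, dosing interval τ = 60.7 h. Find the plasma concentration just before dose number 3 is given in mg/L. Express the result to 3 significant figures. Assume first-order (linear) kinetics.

C₀ per dose = Dose / Vd = 2050 / 420 = 4.881 mg/L
Fraction remaining after one interval: r = e^(−kτ) = e^(−0.02150 × 60.7) = 0.2712
Before dose 3, 2 doses have been given (aged 1τ, 2τ).
C_trough = C₀ × (r + r²) = 4.881 × (0.2712 + 0.07355) = 1.683 mg/L

1.68 mg/L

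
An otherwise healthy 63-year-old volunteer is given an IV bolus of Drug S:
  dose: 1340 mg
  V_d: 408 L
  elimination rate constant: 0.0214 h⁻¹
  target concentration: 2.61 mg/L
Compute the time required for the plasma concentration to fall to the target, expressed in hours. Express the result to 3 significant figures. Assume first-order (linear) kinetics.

C₀ = Dose / Vd = 1340 / 408 = 3.284 mg/L
t = ln(C₀ / C) / k = ln(3.284 / 2.61) / 0.02140
  = ln(1.258) / 0.02140 = 0.2295 / 0.02140 = 10.72 h

10.7 h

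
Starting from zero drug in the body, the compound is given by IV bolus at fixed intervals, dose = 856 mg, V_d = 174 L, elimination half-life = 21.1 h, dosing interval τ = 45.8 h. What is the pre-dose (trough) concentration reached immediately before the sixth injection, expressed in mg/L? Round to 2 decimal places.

1.40 mg/L

C₀ per dose = Dose / Vd = 856 / 174 = 4.920 mg/L
k = ln2 / t½ = 0.693147 / 21.1 = 0.03285 h⁻¹
Fraction remaining after one interval: r = e^(−kτ) = e^(−0.03285 × 45.8) = 0.2221
Before dose 6, 5 doses have been given (aged 1τ, 2τ, 3τ, 4τ, 5τ).
C_trough = C₀ × (r + r² + … + r^5) = C₀ × r(1−r^5)/(1−r)
        = 4.920 × 0.2221 × (1 − 0.0005404) / (1 − 0.2221) = 1.404 mg/L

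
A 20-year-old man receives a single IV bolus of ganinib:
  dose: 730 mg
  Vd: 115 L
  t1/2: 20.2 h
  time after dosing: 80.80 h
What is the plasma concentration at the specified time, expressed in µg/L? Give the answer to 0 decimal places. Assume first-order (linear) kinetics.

C₀ = Dose / Vd = 730.0 / 115 = 6.348 mg/L
k = ln2 / t½ = 0.693147 / 20.2 = 0.03431 h⁻¹
t / t½ = 80.80 / 20.2 = 4 half-lives
C = C₀ × (1/2)^4 = 6.348 × 0.06250 = 0.3968 mg/L
Convert: 0.3968 mg/L × 1000 = 396.8 µg/L

397 µg/L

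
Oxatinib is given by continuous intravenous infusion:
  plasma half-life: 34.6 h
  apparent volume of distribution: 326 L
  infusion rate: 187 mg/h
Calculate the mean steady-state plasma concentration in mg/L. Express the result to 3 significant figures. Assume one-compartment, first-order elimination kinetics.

28.6 mg/L

k = ln2 / t½ = 0.693147 / 34.6 = 0.02003 h⁻¹
CL = k × Vd = 0.02003 × 326 = 6.530 L/h
At steady state Css = R₀ / CL = 187 / 6.530 = 28.64 mg/L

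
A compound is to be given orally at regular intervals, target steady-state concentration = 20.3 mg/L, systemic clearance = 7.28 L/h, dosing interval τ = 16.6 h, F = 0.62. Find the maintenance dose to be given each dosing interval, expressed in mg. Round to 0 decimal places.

At steady state, F × (Dose/τ) = Css × CL.
Dose = Css × CL × τ / F = 20.3 × 7.280 × 16.6 / 0.62 = 3957 mg

3957 mg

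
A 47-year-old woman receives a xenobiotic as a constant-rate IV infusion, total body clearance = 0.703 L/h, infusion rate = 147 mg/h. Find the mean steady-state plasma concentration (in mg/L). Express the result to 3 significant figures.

At steady state Css = R₀ / CL = 147 / 0.7030 = 209.1 mg/L

209 mg/L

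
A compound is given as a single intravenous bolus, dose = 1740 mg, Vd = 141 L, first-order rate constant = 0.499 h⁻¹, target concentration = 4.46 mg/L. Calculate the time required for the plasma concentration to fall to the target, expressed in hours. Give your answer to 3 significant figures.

C₀ = Dose / Vd = 1740 / 141 = 12.34 mg/L
t = ln(C₀ / C) / k = ln(12.34 / 4.46) / 0.4990
  = ln(2.767) / 0.4990 = 1.018 / 0.4990 = 2.040 h

2.04 h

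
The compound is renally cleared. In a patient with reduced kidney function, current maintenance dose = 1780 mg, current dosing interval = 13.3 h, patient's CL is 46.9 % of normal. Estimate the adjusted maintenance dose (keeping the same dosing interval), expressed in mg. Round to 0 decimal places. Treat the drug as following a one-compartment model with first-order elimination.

835 mg

To keep the same average steady-state level, dosing rate must scale with clearance.
CL ratio = 46.9 / 100 = 0.4690
New dose (same interval) = 1780 × 0.4690 = 834.8 mg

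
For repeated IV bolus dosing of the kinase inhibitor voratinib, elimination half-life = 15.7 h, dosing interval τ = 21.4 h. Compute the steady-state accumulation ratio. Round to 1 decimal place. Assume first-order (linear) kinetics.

k = ln2 / t½ = 0.693147 / 15.7 = 0.04415 h⁻¹
e^(−kτ) = e^(−0.04415 × 21.4) = 0.3888
Accumulation ratio R = 1 / (1 − e^(−kτ)) = 1 / (1 − 0.3888) = 1.636

1.6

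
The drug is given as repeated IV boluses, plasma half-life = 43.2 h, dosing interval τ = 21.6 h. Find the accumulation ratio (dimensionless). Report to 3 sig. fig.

3.41

k = ln2 / t½ = 0.693147 / 43.2 = 0.01605 h⁻¹
e^(−kτ) = e^(−0.01605 × 21.6) = 0.7070
Accumulation ratio R = 1 / (1 − e^(−kτ)) = 1 / (1 − 0.7070) = 3.413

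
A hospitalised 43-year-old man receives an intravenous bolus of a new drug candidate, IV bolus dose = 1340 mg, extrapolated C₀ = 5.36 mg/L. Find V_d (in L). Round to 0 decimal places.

Vd = Dose / C₀ = 1340 / 5.36 = 250.0 L

250 L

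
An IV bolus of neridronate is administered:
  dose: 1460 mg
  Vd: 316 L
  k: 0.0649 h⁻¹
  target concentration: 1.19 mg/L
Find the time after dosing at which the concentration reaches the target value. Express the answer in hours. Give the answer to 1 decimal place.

C₀ = Dose / Vd = 1460 / 316 = 4.620 mg/L
t = ln(C₀ / C) / k = ln(4.620 / 1.19) / 0.06490
  = ln(3.882) / 0.06490 = 1.356 / 0.06490 = 20.89 h

20.9 h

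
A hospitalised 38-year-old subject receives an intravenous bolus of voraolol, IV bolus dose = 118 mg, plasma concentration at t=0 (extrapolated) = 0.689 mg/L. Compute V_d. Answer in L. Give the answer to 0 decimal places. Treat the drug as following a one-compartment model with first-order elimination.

Vd = Dose / C₀ = 118.0 / 0.689 = 171.3 L

171 L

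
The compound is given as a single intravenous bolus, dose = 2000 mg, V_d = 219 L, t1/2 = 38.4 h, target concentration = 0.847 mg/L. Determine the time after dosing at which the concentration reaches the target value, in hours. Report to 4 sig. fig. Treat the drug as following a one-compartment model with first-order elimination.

C₀ = Dose / Vd = 2000 / 219 = 9.132 mg/L
k = ln2 / t½ = 0.693147 / 38.4 = 0.01805 h⁻¹
t = ln(C₀ / C) / k = ln(9.132 / 0.847) / 0.01805
  = ln(10.78) / 0.01805 = 2.378 / 0.01805 = 131.7 h

131.7 h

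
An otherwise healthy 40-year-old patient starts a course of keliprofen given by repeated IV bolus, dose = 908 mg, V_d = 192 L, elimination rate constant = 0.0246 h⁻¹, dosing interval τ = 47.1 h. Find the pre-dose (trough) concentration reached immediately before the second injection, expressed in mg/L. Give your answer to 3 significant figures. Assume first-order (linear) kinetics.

1.48 mg/L

C₀ per dose = Dose / Vd = 908 / 192 = 4.729 mg/L
Fraction remaining after one interval: r = e^(−kτ) = e^(−0.02460 × 47.1) = 0.3139
Before dose 2, 1 dose has been given (aged 1τ).
C_trough = C₀ × r = 4.729 × 0.3139 = 1.484 mg/L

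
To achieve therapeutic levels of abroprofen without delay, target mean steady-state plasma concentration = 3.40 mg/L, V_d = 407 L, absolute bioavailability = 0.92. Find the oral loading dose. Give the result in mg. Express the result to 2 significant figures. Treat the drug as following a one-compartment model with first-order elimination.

LD = Css × Vd / F = 3.40 × 407 / 0.92 = 1504 mg

1500 mg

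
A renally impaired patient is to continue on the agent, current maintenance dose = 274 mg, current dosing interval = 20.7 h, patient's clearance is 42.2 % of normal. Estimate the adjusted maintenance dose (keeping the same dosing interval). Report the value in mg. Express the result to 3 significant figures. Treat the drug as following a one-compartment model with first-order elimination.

To keep the same average steady-state level, dosing rate must scale with clearance.
CL ratio = 42.2 / 100 = 0.4220
New dose (same interval) = 274 × 0.4220 = 115.6 mg

116 mg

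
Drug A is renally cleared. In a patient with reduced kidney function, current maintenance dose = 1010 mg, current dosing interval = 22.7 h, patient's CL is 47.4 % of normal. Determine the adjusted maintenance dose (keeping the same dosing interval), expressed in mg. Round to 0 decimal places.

To keep the same average steady-state level, dosing rate must scale with clearance.
CL ratio = 47.4 / 100 = 0.4740
New dose (same interval) = 1010 × 0.4740 = 478.7 mg

479 mg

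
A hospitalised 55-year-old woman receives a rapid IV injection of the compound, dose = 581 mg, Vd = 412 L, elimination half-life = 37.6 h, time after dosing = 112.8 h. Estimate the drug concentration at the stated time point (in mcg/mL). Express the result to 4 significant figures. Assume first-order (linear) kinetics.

C₀ = Dose / Vd = 581.0 / 412 = 1.410 mg/L
k = ln2 / t½ = 0.693147 / 37.6 = 0.01843 h⁻¹
t / t½ = 112.8 / 37.6 = 3 half-lives
C = C₀ × (1/2)^3 = 1.410 × 0.1250 = 0.1763 mg/L
(0.1763 mg/L = 0.1763 mcg/mL)

0.1763 mcg/mL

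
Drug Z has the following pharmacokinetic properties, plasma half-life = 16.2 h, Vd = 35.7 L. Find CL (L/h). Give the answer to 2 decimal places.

k = ln2 / t½ = 0.693147 / 16.2 = 0.04279 h⁻¹
CL = k × Vd = 0.04279 × 35.7 = 1.528 L/h

1.53 L/h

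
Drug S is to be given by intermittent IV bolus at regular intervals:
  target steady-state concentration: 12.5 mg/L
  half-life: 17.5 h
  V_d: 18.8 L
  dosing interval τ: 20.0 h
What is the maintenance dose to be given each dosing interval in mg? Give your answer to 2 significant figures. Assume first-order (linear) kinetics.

190 mg

k = ln2 / t½ = 0.693147 / 17.5 = 0.03961 h⁻¹
CL = k × Vd = 0.03961 × 18.8 = 0.7447 L/h
At steady state, Dose/τ = Css × CL.
Dose = Css × CL × τ = 12.5 × 0.7447 × 20.0 = 186.2 mg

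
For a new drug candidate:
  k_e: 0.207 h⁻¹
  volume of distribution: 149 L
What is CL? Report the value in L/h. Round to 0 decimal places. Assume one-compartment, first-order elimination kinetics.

CL = k × Vd = 0.207 × 149 = 30.84 L/h

31 L/h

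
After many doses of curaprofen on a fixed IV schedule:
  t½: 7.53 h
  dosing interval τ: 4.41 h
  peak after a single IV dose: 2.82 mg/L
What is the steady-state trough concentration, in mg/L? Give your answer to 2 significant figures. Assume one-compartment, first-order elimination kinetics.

5.6 mg/L

k = ln2 / t½ = 0.693147 / 7.53 = 0.09205 h⁻¹
e^(−kτ) = e^(−0.09205 × 4.41) = 0.6663
Accumulation ratio R = 1 / (1 − e^(−kτ)) = 1 / (1 − 0.6663) = 2.997
Steady-state trough = C₀ × R × e^(−kτ) = 2.82 × 2.997 × 0.6663 = 5.631 mg/L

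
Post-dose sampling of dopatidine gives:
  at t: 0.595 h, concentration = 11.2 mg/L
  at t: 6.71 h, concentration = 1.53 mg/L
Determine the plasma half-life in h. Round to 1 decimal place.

2.1 h

k = ln(C₁/C₂) / (t₂ − t₁) = ln(11.2/1.53) / (6.71 − 0.595)
  = 1.991 / 6.115 = 0.3256 h⁻¹
t½ = ln2 / k = 0.693147 / 0.3256 = 2.129 h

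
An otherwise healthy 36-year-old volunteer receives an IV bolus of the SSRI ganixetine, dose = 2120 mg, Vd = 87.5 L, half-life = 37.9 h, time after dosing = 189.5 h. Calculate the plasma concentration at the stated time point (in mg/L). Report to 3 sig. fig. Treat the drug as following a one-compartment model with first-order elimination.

0.757 mg/L

C₀ = Dose / Vd = 2120 / 87.5 = 24.23 mg/L
k = ln2 / t½ = 0.693147 / 37.9 = 0.01829 h⁻¹
t / t½ = 189.5 / 37.9 = 5 half-lives
C = C₀ × (1/2)^5 = 24.23 × 0.03125 = 0.7572 mg/L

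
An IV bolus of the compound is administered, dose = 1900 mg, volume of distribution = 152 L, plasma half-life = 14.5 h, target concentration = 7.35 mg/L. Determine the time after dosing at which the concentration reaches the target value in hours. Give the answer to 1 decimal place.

11.1 h

C₀ = Dose / Vd = 1900 / 152 = 12.50 mg/L
k = ln2 / t½ = 0.693147 / 14.5 = 0.04780 h⁻¹
t = ln(C₀ / C) / k = ln(12.50 / 7.35) / 0.04780
  = ln(1.701) / 0.04780 = 0.5312 / 0.04780 = 11.11 h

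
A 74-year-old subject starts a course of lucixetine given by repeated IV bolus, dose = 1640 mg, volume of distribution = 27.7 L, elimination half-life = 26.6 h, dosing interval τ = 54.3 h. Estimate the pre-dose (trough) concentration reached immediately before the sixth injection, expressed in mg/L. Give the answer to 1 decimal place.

19.0 mg/L

C₀ per dose = Dose / Vd = 1640 / 27.7 = 59.21 mg/L
k = ln2 / t½ = 0.693147 / 26.6 = 0.02606 h⁻¹
Fraction remaining after one interval: r = e^(−kτ) = e^(−0.02606 × 54.3) = 0.2429
Before dose 6, 5 doses have been given (aged 1τ, 2τ, 3τ, 4τ, 5τ).
C_trough = C₀ × (r + r² + … + r^5) = C₀ × r(1−r^5)/(1−r)
        = 59.21 × 0.2429 × (1 − 0.0008455) / (1 − 0.2429) = 18.98 mg/L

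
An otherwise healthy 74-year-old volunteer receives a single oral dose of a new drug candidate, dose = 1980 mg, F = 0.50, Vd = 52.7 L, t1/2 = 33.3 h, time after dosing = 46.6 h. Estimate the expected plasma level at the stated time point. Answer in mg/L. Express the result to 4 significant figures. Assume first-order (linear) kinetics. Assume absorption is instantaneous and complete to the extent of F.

7.121 mg/L

Amount reaching circulation = F × Dose = 0.50 × 1980 = 990.0 mg
C₀ = F·Dose / Vd = 990.0 / 52.7 = 18.79 mg/L
k = ln2 / t½ = 0.693147 / 33.3 = 0.02082 h⁻¹
C = C₀ · e^(−k·t) = 18.79 × e^(−0.02082 × 46.6)
  = 18.79 × 0.3790 = 7.121 mg/L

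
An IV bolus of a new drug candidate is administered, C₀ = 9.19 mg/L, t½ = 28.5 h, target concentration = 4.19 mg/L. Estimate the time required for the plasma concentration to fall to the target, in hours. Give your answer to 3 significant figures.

k = ln2 / t½ = 0.693147 / 28.5 = 0.02432 h⁻¹
t = ln(C₀ / C) / k = ln(9.190 / 4.19) / 0.02432
  = ln(2.193) / 0.02432 = 0.7853 / 0.02432 = 32.29 h

32.3 h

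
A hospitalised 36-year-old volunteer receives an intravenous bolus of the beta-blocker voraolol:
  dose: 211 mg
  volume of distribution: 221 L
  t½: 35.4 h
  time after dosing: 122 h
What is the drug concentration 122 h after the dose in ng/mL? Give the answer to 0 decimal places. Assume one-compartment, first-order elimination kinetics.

88 ng/mL

C₀ = Dose / Vd = 211.0 / 221 = 0.9548 mg/L
k = ln2 / t½ = 0.693147 / 35.4 = 0.01958 h⁻¹
C = C₀ · e^(−k·t) = 0.9548 × e^(−0.01958 × 122)
  = 0.9548 × 0.09174 = 0.08759 mg/L
Convert: 0.08759 mg/L × 1000 = 87.59 ng/mL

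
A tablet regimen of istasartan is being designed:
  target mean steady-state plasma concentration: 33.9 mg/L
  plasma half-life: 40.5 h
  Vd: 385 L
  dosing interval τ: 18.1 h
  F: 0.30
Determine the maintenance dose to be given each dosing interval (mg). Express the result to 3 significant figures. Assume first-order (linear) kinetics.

k = ln2 / t½ = 0.693147 / 40.5 = 0.01711 h⁻¹
CL = k × Vd = 0.01711 × 385 = 6.587 L/h
At steady state, F × (Dose/τ) = Css × CL.
Dose = Css × CL × τ / F = 33.9 × 6.587 × 18.1 / 0.30 = 13470 mg

13500 mg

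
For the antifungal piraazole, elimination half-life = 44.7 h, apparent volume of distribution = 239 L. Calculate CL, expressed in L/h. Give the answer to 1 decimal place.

k = ln2 / t½ = 0.693147 / 44.7 = 0.01551 h⁻¹
CL = k × Vd = 0.01551 × 239 = 3.707 L/h

3.7 L/h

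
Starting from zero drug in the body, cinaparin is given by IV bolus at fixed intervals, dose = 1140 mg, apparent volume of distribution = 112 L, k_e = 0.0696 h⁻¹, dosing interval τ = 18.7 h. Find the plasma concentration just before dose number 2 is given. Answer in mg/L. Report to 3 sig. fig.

C₀ per dose = Dose / Vd = 1140 / 112 = 10.18 mg/L
Fraction remaining after one interval: r = e^(−kτ) = e^(−0.06960 × 18.7) = 0.2721
Before dose 2, 1 dose has been given (aged 1τ).
C_trough = C₀ × r = 10.18 × 0.2721 = 2.770 mg/L

2.77 mg/L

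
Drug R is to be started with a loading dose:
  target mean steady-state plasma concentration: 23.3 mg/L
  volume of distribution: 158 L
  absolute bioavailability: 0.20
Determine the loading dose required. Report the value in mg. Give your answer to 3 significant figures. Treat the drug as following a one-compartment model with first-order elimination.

LD = Css × Vd / F = 23.3 × 158 / 0.20 = 18410 mg

18400 mg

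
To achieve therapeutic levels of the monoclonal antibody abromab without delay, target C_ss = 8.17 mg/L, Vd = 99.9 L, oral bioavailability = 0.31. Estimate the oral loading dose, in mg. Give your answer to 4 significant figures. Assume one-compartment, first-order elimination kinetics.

LD = Css × Vd / F = 8.17 × 99.9 / 0.31 = 2633 mg

2633 mg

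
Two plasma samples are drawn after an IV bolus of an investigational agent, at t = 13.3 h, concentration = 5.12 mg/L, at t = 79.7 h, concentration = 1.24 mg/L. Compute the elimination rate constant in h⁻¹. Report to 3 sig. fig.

k = ln(C₁/C₂) / (t₂ − t₁) = ln(5.12/1.24) / (79.7 − 13.3)
  = 1.418 / 66.40 = 0.02136 h⁻¹

0.0214 h⁻¹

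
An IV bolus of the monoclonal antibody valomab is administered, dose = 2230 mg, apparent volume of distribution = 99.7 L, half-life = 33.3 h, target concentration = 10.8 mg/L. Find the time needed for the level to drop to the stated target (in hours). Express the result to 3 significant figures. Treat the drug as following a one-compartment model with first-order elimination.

35.0 h

C₀ = Dose / Vd = 2230 / 99.7 = 22.37 mg/L
k = ln2 / t½ = 0.693147 / 33.3 = 0.02082 h⁻¹
t = ln(C₀ / C) / k = ln(22.37 / 10.8) / 0.02082
  = ln(2.071) / 0.02082 = 0.7280 / 0.02082 = 34.97 h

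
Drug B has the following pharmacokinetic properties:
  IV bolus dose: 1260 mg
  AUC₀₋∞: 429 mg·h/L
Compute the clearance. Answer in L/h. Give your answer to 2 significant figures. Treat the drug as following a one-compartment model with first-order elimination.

2.9 L/h

CL = Dose / AUC = 1260 / 429 = 2.937 L/h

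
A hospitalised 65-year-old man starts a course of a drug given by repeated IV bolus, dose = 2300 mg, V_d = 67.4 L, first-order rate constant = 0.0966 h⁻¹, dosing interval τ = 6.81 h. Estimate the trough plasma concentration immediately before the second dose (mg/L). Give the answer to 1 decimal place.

C₀ per dose = Dose / Vd = 2300 / 67.4 = 34.12 mg/L
Fraction remaining after one interval: r = e^(−kτ) = e^(−0.09660 × 6.81) = 0.5180
Before dose 2, 1 dose has been given (aged 1τ).
C_trough = C₀ × r = 34.12 × 0.5180 = 17.67 mg/L

17.7 mg/L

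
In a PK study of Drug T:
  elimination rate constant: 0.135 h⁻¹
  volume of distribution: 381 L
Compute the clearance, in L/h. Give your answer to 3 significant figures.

51.4 L/h

CL = k × Vd = 0.135 × 381 = 51.44 L/h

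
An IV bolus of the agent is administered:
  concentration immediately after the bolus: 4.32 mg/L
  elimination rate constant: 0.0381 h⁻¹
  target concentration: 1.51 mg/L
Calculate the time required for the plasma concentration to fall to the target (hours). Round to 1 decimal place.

t = ln(C₀ / C) / k = ln(4.320 / 1.51) / 0.03810
  = ln(2.861) / 0.03810 = 1.051 / 0.03810 = 27.59 h

27.6 h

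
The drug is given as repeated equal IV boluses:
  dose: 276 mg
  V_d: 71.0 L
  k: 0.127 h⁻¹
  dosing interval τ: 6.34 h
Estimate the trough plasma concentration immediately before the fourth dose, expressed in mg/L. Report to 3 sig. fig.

2.86 mg/L

C₀ per dose = Dose / Vd = 276 / 71.0 = 3.887 mg/L
Fraction remaining after one interval: r = e^(−kτ) = e^(−0.1270 × 6.34) = 0.4470
Before dose 4, 3 doses have been given (aged 1τ, 2τ, 3τ).
C_trough = C₀ × (r + r² + … + r^3) = C₀ × r(1−r^3)/(1−r)
        = 3.887 × 0.4470 × (1 − 0.08931) / (1 − 0.4470) = 2.861 mg/L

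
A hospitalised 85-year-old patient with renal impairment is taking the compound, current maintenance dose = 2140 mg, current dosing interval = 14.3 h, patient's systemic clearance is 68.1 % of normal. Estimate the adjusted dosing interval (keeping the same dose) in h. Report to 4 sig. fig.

21.00 h

To keep the same average steady-state level, dosing rate must scale with clearance.
CL ratio = 68.1 / 100 = 0.6810
New interval (same dose) = 14.3 / 0.6810 = 21.00 h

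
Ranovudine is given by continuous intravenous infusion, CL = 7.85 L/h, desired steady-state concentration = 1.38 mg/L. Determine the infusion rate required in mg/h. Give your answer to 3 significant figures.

At steady state, infusion rate R₀ = Css × CL = 1.38 × 7.850 = 10.83 mg/h

10.8 mg/h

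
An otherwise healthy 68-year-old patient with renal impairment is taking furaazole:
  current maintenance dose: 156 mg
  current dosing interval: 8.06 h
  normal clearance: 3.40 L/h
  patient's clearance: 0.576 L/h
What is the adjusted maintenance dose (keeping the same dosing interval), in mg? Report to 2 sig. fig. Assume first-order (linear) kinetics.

26 mg

To keep the same average steady-state level, dosing rate must scale with clearance.
CL ratio = 0.576 / 3.40 = 0.1694
New dose (same interval) = 156 × 0.1694 = 26.43 mg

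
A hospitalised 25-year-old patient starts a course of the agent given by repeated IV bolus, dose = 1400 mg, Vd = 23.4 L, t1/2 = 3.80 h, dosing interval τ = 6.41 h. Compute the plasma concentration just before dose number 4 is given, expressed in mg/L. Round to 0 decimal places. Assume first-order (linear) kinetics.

26 mg/L

C₀ per dose = Dose / Vd = 1400 / 23.4 = 59.83 mg/L
k = ln2 / t½ = 0.693147 / 3.80 = 0.1824 h⁻¹
Fraction remaining after one interval: r = e^(−kτ) = e^(−0.1824 × 6.41) = 0.3106
Before dose 4, 3 doses have been given (aged 1τ, 2τ, 3τ).
C_trough = C₀ × (r + r² + … + r^3) = C₀ × r(1−r^3)/(1−r)
        = 59.83 × 0.3106 × (1 − 0.02996) / (1 − 0.3106) = 26.15 mg/L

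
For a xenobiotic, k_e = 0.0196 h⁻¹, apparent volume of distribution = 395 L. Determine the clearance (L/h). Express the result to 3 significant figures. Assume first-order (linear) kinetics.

7.74 L/h

CL = k × Vd = 0.0196 × 395 = 7.742 L/h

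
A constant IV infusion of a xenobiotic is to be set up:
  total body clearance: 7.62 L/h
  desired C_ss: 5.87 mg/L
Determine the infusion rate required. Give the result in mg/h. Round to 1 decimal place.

At steady state, infusion rate R₀ = Css × CL = 5.87 × 7.620 = 44.73 mg/h

44.7 mg/h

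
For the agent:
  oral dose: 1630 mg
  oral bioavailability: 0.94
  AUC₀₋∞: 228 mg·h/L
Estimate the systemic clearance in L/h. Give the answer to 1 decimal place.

6.7 L/h

CL = F·Dose / AUC = 0.94 × 1630 / 228 = 6.720 L/h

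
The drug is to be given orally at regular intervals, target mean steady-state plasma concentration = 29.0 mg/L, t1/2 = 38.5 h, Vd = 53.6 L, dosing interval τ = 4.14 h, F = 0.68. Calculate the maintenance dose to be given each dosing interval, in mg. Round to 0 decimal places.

170 mg

k = ln2 / t½ = 0.693147 / 38.5 = 0.01800 h⁻¹
CL = k × Vd = 0.01800 × 53.6 = 0.9648 L/h
At steady state, F × (Dose/τ) = Css × CL.
Dose = Css × CL × τ / F = 29.0 × 0.9648 × 4.14 / 0.68 = 170.3 mg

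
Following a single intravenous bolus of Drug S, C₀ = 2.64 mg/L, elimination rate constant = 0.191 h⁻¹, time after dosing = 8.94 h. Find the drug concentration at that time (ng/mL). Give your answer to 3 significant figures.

C = C₀ · e^(−k·t) = 2.640 × e^(−0.1910 × 8.94)
  = 2.640 × 0.1813 = 0.4786 mg/L
Convert: 0.4786 mg/L × 1000 = 478.6 ng/mL

479 ng/mL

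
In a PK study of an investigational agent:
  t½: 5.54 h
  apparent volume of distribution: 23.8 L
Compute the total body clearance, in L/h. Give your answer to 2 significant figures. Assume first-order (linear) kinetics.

3.0 L/h

k = ln2 / t½ = 0.693147 / 5.54 = 0.1251 h⁻¹
CL = k × Vd = 0.1251 × 23.8 = 2.977 L/h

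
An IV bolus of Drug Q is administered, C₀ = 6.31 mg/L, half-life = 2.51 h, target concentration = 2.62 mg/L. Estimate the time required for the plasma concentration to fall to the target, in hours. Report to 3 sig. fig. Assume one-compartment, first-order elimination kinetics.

k = ln2 / t½ = 0.693147 / 2.51 = 0.2762 h⁻¹
t = ln(C₀ / C) / k = ln(6.310 / 2.62) / 0.2762
  = ln(2.408) / 0.2762 = 0.8788 / 0.2762 = 3.182 h

3.18 h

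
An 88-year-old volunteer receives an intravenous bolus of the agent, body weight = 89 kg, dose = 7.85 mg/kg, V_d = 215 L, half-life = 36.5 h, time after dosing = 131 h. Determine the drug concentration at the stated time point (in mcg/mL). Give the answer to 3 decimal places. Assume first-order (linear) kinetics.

Total dose = 7.85 × 89 = 698.7 mg
C₀ = Dose / Vd = 698.7 / 215 = 3.250 mg/L
k = ln2 / t½ = 0.693147 / 36.5 = 0.01899 h⁻¹
C = C₀ · e^(−k·t) = 3.250 × e^(−0.01899 × 131)
  = 3.250 × 0.08310 = 0.2701 mg/L
(0.2701 mg/L = 0.2701 mcg/mL)

0.270 mcg/mL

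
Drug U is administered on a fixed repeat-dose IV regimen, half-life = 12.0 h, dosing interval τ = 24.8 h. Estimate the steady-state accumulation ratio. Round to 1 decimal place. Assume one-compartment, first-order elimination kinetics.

k = ln2 / t½ = 0.693147 / 12.0 = 0.05776 h⁻¹
e^(−kτ) = e^(−0.05776 × 24.8) = 0.2387
Accumulation ratio R = 1 / (1 − e^(−kτ)) = 1 / (1 − 0.2387) = 1.314

1.3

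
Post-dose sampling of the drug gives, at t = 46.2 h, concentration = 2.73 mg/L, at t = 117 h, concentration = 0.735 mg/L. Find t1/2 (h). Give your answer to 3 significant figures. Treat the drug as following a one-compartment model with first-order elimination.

k = ln(C₁/C₂) / (t₂ − t₁) = ln(2.73/0.735) / (117 − 46.2)
  = 1.312 / 70.80 = 0.01853 h⁻¹
t½ = ln2 / k = 0.693147 / 0.01853 = 37.41 h

37.4 h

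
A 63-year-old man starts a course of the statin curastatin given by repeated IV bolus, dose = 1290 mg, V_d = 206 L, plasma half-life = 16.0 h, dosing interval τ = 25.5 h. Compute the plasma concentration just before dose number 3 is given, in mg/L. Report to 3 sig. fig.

2.76 mg/L

C₀ per dose = Dose / Vd = 1290 / 206 = 6.262 mg/L
k = ln2 / t½ = 0.693147 / 16.0 = 0.04332 h⁻¹
Fraction remaining after one interval: r = e^(−kτ) = e^(−0.04332 × 25.5) = 0.3313
Before dose 3, 2 doses have been given (aged 1τ, 2τ).
C_trough = C₀ × (r + r²) = 6.262 × (0.3313 + 0.1098) = 2.762 mg/L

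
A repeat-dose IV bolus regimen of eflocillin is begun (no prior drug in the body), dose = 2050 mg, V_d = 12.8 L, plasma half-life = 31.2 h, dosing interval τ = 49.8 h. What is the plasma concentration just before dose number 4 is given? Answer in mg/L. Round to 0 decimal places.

76 mg/L

C₀ per dose = Dose / Vd = 2050 / 12.8 = 160.2 mg/L
k = ln2 / t½ = 0.693147 / 31.2 = 0.02222 h⁻¹
Fraction remaining after one interval: r = e^(−kτ) = e^(−0.02222 × 49.8) = 0.3307
Before dose 4, 3 doses have been given (aged 1τ, 2τ, 3τ).
C_trough = C₀ × (r + r² + … + r^3) = C₀ × r(1−r^3)/(1−r)
        = 160.2 × 0.3307 × (1 − 0.03617) / (1 − 0.3307) = 76.29 mg/L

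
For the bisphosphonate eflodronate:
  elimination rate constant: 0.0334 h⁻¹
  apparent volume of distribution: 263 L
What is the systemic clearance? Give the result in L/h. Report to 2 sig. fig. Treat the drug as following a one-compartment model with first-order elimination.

CL = k × Vd = 0.0334 × 263 = 8.784 L/h

8.8 L/h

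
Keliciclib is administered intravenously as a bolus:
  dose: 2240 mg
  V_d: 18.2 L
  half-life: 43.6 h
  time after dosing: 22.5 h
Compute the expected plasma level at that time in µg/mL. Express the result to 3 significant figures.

86.1 µg/mL

C₀ = Dose / Vd = 2240 / 18.2 = 123.1 mg/L
k = ln2 / t½ = 0.693147 / 43.6 = 0.01590 h⁻¹
C = C₀ · e^(−k·t) = 123.1 × e^(−0.01590 × 22.5)
  = 123.1 × 0.6992 = 86.07 mg/L
(86.07 mg/L = 86.07 µg/mL)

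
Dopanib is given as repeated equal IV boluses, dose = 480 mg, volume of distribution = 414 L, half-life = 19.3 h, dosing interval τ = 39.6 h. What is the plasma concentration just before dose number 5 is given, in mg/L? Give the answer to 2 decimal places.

0.37 mg/L

C₀ per dose = Dose / Vd = 480 / 414 = 1.159 mg/L
k = ln2 / t½ = 0.693147 / 19.3 = 0.03591 h⁻¹
Fraction remaining after one interval: r = e^(−kτ) = e^(−0.03591 × 39.6) = 0.2412
Before dose 5, 4 doses have been given (aged 1τ, 2τ, 3τ, 4τ).
C_trough = C₀ × (r + r² + … + r^4) = C₀ × r(1−r^4)/(1−r)
        = 1.159 × 0.2412 × (1 − 0.003385) / (1 − 0.2412) = 0.3672 mg/L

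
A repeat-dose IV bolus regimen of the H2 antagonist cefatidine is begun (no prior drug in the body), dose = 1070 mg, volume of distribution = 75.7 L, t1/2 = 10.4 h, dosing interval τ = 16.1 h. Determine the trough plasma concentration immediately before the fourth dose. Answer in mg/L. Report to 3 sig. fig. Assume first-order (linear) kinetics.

7.05 mg/L

C₀ per dose = Dose / Vd = 1070 / 75.7 = 14.13 mg/L
k = ln2 / t½ = 0.693147 / 10.4 = 0.06665 h⁻¹
Fraction remaining after one interval: r = e^(−kτ) = e^(−0.06665 × 16.1) = 0.3420
Before dose 4, 3 doses have been given (aged 1τ, 2τ, 3τ).
C_trough = C₀ × (r + r² + … + r^3) = C₀ × r(1−r^3)/(1−r)
        = 14.13 × 0.3420 × (1 − 0.04000) / (1 − 0.3420) = 7.050 mg/L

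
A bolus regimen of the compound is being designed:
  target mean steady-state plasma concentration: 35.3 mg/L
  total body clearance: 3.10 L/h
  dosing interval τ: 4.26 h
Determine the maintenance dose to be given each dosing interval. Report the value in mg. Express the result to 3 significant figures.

466 mg

At steady state, Dose/τ = Css × CL.
Dose = Css × CL × τ = 35.3 × 3.100 × 4.26 = 466.2 mg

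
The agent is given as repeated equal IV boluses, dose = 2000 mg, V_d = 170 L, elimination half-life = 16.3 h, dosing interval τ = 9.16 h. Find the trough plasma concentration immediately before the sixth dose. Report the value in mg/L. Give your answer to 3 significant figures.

21.2 mg/L

C₀ per dose = Dose / Vd = 2000 / 170 = 11.76 mg/L
k = ln2 / t½ = 0.693147 / 16.3 = 0.04252 h⁻¹
Fraction remaining after one interval: r = e^(−kτ) = e^(−0.04252 × 9.16) = 0.6774
Before dose 6, 5 doses have been given (aged 1τ, 2τ, 3τ, 4τ, 5τ).
C_trough = C₀ × (r + r² + … + r^5) = C₀ × r(1−r^5)/(1−r)
        = 11.76 × 0.6774 × (1 − 0.1426) / (1 − 0.6774) = 21.17 mg/L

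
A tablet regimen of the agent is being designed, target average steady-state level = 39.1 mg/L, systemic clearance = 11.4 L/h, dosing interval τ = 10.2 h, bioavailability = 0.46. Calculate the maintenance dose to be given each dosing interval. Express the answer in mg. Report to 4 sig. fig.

At steady state, F × (Dose/τ) = Css × CL.
Dose = Css × CL × τ / F = 39.1 × 11.40 × 10.2 / 0.46 = 9884 mg

9884 mg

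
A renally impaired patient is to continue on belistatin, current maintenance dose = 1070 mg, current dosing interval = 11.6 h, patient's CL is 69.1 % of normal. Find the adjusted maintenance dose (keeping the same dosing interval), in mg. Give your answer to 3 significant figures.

To keep the same average steady-state level, dosing rate must scale with clearance.
CL ratio = 69.1 / 100 = 0.6910
New dose (same interval) = 1070 × 0.6910 = 739.4 mg

739 mg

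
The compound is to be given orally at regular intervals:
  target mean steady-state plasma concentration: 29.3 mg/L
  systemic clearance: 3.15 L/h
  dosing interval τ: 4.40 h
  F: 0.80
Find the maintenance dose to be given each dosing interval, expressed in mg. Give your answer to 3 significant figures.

508 mg

At steady state, F × (Dose/τ) = Css × CL.
Dose = Css × CL × τ / F = 29.3 × 3.150 × 4.40 / 0.80 = 507.6 mg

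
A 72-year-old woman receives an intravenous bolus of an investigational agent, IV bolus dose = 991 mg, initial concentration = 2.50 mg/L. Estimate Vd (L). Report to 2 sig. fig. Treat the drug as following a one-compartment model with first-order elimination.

400 L

Vd = Dose / C₀ = 991.0 / 2.50 = 396.4 L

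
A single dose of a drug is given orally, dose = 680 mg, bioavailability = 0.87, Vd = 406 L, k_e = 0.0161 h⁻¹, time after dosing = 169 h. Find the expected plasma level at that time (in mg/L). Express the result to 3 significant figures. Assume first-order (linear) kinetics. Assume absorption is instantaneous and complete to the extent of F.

0.0959 mg/L

Amount reaching circulation = F × Dose = 0.87 × 680.0 = 591.6 mg
C₀ = F·Dose / Vd = 591.6 / 406 = 1.457 mg/L
C = C₀ · e^(−k·t) = 1.457 × e^(−0.01610 × 169)
  = 1.457 × 0.06582 = 0.09590 mg/L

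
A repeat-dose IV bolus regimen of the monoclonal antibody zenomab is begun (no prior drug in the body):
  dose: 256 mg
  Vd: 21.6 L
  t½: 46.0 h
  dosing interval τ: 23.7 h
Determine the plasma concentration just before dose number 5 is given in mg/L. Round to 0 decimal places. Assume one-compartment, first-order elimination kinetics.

C₀ per dose = Dose / Vd = 256 / 21.6 = 11.85 mg/L
k = ln2 / t½ = 0.693147 / 46.0 = 0.01507 h⁻¹
Fraction remaining after one interval: r = e^(−kτ) = e^(−0.01507 × 23.7) = 0.6997
Before dose 5, 4 doses have been given (aged 1τ, 2τ, 3τ, 4τ).
C_trough = C₀ × (r + r² + … + r^4) = C₀ × r(1−r^4)/(1−r)
        = 11.85 × 0.6997 × (1 − 0.2397) / (1 − 0.6997) = 20.99 mg/L

21 mg/L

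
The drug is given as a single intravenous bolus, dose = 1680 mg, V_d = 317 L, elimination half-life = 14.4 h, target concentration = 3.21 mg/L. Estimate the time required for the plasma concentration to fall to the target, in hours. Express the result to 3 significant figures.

10.4 h

C₀ = Dose / Vd = 1680 / 317 = 5.300 mg/L
k = ln2 / t½ = 0.693147 / 14.4 = 0.04814 h⁻¹
t = ln(C₀ / C) / k = ln(5.300 / 3.21) / 0.04814
  = ln(1.651) / 0.04814 = 0.5014 / 0.04814 = 10.42 h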